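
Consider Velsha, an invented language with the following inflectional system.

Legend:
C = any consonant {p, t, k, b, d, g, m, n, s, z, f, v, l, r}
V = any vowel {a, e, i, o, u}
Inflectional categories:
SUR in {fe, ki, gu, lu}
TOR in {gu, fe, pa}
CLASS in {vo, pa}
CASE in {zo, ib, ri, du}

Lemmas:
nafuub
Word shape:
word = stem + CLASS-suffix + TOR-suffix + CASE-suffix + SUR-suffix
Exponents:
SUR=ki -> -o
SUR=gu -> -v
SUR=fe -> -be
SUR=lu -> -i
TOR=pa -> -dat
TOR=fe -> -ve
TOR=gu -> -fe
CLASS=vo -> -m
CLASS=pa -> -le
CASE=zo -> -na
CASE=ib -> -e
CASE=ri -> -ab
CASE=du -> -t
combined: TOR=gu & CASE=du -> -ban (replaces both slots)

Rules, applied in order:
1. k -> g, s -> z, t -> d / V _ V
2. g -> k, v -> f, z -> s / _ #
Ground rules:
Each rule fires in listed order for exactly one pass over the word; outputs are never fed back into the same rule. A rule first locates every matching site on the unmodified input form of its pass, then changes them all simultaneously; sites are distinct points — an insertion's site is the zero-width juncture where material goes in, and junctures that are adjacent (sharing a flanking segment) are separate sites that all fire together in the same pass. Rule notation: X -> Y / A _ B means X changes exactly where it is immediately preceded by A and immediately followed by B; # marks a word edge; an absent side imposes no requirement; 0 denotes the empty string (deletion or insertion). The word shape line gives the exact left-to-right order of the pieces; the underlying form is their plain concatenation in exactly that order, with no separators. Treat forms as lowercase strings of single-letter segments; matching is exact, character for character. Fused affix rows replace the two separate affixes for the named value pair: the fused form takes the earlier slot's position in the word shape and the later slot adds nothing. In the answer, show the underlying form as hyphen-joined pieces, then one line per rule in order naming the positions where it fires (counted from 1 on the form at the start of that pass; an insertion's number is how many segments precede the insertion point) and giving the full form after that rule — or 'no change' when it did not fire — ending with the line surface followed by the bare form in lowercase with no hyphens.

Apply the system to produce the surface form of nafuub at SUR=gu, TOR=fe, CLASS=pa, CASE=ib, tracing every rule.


underlying: nafuub-le-ve-e-v
1. k -> g, s -> z, t -> d / V _ V: no change
2. g -> k, v -> f, z -> s / _ #: fires at position(s) 12: nafuubleveef
surface: nafuubleveef


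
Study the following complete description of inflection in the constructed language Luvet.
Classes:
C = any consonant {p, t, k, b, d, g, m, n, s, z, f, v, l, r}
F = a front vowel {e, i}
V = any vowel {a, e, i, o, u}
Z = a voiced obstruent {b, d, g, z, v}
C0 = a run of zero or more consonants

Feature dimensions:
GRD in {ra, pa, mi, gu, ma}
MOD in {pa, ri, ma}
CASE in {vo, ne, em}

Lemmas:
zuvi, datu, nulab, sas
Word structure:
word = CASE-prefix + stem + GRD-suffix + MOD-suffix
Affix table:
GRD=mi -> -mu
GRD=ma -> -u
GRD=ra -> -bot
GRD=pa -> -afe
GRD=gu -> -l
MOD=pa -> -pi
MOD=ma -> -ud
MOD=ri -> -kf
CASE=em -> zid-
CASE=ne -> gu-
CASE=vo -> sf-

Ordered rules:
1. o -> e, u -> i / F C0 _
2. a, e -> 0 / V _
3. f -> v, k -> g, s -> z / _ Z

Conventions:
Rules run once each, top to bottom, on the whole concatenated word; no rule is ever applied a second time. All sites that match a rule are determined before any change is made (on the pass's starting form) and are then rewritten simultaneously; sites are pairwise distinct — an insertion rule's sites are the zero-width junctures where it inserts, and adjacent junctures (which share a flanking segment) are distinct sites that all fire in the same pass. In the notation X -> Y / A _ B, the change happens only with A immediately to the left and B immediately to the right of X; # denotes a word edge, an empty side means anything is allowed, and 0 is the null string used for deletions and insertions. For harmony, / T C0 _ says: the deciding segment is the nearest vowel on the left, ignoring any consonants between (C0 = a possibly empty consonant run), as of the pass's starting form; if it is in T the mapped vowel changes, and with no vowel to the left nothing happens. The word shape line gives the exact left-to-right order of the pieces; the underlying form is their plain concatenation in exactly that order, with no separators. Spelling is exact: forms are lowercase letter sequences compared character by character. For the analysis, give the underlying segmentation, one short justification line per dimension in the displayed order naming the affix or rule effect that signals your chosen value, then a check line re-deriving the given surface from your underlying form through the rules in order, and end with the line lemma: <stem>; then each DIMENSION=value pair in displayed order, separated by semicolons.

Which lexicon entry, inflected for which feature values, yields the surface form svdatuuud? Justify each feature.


underlying: sf-datu-u-ud
GRD=ma - signalled by the affix -u
MOD=ma - signalled by the affix -ud
CASE=vo - signalled by the affix sf-
check: sfdatuuud -> sfdatuuud -> sfdatuuud -> svdatuuud
lemma: datu; GRD=ma; MOD=ma; CASE=vo


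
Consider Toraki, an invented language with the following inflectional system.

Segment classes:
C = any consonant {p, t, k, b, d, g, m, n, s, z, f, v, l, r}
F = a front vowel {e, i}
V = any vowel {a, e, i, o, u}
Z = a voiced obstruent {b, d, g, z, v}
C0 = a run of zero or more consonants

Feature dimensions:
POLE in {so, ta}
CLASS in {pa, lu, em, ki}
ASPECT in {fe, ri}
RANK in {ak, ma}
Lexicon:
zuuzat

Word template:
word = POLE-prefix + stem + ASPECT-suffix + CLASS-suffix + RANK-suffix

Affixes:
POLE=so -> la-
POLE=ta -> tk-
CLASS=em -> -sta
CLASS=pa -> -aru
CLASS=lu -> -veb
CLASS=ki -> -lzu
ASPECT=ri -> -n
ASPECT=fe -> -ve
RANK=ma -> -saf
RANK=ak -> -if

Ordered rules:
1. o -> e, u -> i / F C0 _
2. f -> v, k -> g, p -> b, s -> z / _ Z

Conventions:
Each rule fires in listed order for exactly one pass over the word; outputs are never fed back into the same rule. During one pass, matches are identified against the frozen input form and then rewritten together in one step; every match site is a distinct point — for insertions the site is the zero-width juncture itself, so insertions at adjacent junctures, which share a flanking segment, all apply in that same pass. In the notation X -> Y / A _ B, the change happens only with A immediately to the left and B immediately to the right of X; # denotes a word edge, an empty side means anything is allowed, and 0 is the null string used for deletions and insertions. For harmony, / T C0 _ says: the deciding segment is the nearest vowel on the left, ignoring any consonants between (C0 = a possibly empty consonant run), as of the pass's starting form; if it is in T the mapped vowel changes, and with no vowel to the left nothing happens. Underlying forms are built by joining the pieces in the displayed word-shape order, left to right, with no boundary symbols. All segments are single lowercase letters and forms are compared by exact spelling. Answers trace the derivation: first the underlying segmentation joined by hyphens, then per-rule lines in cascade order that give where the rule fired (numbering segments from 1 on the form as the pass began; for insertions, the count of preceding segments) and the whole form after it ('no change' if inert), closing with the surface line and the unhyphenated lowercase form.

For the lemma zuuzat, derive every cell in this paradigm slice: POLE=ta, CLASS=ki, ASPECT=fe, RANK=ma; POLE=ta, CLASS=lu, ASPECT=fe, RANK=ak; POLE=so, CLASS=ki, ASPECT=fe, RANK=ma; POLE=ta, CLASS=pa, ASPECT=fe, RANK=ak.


cell POLE=ta, CLASS=ki, ASPECT=fe, RANK=ma:
underlying: tk-zuuzat-ve-lzu-saf
1. o -> e, u -> i / F C0 _: fires at position(s) 13: tkzuuzatvelzisaf
2. f -> v, k -> g, p -> b, s -> z / _ Z: fires at position(s) 2: tgzuuzatvelzisaf
surface: tgzuuzatvelzisaf

cell POLE=ta, CLASS=lu, ASPECT=fe, RANK=ak:
underlying: tk-zuuzat-ve-veb-if
1. o -> e, u -> i / F C0 _: no change
2. f -> v, k -> g, p -> b, s -> z / _ Z: fires at position(s) 2: tgzuuzatvevebif
surface: tgzuuzatvevebif

cell POLE=so, CLASS=ki, ASPECT=fe, RANK=ma:
underlying: la-zuuzat-ve-lzu-saf
1. o -> e, u -> i / F C0 _: fires at position(s) 13: lazuuzatvelzisaf
2. f -> v, k -> g, p -> b, s -> z / _ Z: no change
surface: lazuuzatvelzisaf

cell POLE=ta, CLASS=pa, ASPECT=fe, RANK=ak:
underlying: tk-zuuzat-ve-aru-if
1. o -> e, u -> i / F C0 _: no change
2. f -> v, k -> g, p -> b, s -> z / _ Z: fires at position(s) 2: tgzuuzatvearuif
surface: tgzuuzatvearuif


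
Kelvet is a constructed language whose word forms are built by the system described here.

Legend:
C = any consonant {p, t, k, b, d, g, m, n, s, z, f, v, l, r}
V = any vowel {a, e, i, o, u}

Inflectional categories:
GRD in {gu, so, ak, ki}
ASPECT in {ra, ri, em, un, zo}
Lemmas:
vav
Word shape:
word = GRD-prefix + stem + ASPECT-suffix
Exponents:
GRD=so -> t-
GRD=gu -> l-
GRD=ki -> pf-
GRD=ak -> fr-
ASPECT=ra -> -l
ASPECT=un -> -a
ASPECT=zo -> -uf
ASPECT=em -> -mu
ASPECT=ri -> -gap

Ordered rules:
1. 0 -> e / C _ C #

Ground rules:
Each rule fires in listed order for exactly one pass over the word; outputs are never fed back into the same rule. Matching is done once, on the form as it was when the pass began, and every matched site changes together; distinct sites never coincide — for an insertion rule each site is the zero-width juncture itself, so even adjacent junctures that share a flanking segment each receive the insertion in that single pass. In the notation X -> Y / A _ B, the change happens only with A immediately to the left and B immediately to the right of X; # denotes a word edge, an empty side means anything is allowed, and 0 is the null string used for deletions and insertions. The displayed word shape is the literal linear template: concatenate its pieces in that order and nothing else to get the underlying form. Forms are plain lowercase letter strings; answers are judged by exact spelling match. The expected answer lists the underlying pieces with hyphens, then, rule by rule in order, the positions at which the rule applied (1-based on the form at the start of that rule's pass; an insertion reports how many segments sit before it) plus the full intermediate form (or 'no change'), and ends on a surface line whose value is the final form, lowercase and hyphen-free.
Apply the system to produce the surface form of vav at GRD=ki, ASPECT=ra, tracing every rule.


underlying: pf-vav-l
1. 0 -> e / C _ C #: inserts after position(s) 5: pfvavel
surface: pfvavel


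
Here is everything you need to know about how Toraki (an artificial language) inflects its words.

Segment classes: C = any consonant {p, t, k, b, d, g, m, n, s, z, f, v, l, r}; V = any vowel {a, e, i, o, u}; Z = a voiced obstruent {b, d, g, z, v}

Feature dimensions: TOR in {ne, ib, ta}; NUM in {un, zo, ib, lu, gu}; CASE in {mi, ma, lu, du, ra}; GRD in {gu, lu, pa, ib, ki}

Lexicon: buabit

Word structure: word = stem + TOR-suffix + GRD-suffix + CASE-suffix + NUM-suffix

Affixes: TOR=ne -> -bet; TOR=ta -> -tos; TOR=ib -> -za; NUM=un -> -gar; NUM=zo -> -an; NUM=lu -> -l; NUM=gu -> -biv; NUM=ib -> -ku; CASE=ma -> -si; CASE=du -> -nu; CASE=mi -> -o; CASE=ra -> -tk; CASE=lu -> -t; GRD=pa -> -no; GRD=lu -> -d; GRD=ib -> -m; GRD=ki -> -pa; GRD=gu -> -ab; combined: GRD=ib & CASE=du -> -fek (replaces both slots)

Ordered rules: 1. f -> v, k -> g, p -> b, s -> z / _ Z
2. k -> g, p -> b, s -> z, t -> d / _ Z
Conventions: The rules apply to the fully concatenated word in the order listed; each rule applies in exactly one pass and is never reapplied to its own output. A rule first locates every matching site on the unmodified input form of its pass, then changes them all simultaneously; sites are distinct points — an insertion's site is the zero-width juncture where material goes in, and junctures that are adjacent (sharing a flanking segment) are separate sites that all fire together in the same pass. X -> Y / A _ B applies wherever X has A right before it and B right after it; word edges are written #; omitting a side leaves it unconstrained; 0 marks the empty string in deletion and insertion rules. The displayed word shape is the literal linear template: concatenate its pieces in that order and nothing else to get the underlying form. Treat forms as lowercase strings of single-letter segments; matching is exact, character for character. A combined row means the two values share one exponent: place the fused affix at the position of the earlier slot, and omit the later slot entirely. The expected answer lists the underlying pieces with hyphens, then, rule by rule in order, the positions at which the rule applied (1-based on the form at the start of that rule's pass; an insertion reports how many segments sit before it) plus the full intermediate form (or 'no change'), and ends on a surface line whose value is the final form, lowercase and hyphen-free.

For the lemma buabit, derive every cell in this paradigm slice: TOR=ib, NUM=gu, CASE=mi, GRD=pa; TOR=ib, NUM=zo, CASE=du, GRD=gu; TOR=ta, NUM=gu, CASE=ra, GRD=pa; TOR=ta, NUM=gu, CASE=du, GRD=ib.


cell TOR=ib, NUM=gu, CASE=mi, GRD=pa:
underlying: buabit-za-no-o-biv
1. f -> v, k -> g, p -> b, s -> z / _ Z: no change
2. k -> g, p -> b, s -> z, t -> d / _ Z: fires at position(s) 6: buabidzanoobiv
surface: buabidzanoobiv

cell TOR=ib, NUM=zo, CASE=du, GRD=gu:
underlying: buabit-za-ab-nu-an
1. f -> v, k -> g, p -> b, s -> z / _ Z: no change
2. k -> g, p -> b, s -> z, t -> d / _ Z: fires at position(s) 6: buabidzaabnuan
surface: buabidzaabnuan

cell TOR=ta, NUM=gu, CASE=ra, GRD=pa:
underlying: buabit-tos-no-tk-biv
1. f -> v, k -> g, p -> b, s -> z / _ Z: fires at position(s) 13: buabittosnotgbiv
2. k -> g, p -> b, s -> z, t -> d / _ Z: fires at position(s) 12: buabittosnodgbiv
surface: buabittosnodgbiv

cell TOR=ta, NUM=gu, CASE=du, GRD=ib:
underlying: buabit-tos-fek-biv
1. f -> v, k -> g, p -> b, s -> z / _ Z: fires at position(s) 12: buabittosfegbiv
2. k -> g, p -> b, s -> z, t -> d / _ Z: no change
surface: buabittosfegbiv


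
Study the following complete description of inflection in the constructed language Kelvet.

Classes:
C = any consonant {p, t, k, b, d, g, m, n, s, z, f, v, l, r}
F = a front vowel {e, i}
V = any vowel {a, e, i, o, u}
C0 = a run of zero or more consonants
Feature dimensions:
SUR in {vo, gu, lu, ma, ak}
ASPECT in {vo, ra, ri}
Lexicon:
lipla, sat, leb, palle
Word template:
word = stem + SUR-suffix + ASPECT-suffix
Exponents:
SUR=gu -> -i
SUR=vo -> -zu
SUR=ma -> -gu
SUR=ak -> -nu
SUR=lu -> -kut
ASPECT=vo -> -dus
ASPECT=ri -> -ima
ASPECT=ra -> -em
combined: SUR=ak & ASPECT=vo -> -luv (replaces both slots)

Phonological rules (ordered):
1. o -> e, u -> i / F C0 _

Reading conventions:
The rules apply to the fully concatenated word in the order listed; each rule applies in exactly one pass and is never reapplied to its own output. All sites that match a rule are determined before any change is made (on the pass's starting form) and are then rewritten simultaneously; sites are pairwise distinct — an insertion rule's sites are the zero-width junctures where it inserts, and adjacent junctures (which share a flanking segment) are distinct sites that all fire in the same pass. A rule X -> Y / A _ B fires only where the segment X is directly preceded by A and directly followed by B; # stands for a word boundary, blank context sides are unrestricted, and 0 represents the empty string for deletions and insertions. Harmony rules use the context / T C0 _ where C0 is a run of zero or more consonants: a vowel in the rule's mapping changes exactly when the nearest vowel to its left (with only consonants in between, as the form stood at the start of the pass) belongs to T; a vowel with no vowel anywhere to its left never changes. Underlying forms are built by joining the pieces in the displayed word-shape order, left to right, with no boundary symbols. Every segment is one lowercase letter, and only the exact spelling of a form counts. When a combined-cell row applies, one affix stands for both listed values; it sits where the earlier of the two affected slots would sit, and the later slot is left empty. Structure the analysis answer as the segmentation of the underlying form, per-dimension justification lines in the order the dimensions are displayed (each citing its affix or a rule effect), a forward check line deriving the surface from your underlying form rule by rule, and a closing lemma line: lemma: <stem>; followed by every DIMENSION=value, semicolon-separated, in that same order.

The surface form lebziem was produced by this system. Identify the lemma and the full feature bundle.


underlying: leb-zu-em
SUR=vo - signalled by the affix -zu
ASPECT=ra - signalled by the affix -em
check: lebzuem -> lebziem
lemma: leb; SUR=vo; ASPECT=ra


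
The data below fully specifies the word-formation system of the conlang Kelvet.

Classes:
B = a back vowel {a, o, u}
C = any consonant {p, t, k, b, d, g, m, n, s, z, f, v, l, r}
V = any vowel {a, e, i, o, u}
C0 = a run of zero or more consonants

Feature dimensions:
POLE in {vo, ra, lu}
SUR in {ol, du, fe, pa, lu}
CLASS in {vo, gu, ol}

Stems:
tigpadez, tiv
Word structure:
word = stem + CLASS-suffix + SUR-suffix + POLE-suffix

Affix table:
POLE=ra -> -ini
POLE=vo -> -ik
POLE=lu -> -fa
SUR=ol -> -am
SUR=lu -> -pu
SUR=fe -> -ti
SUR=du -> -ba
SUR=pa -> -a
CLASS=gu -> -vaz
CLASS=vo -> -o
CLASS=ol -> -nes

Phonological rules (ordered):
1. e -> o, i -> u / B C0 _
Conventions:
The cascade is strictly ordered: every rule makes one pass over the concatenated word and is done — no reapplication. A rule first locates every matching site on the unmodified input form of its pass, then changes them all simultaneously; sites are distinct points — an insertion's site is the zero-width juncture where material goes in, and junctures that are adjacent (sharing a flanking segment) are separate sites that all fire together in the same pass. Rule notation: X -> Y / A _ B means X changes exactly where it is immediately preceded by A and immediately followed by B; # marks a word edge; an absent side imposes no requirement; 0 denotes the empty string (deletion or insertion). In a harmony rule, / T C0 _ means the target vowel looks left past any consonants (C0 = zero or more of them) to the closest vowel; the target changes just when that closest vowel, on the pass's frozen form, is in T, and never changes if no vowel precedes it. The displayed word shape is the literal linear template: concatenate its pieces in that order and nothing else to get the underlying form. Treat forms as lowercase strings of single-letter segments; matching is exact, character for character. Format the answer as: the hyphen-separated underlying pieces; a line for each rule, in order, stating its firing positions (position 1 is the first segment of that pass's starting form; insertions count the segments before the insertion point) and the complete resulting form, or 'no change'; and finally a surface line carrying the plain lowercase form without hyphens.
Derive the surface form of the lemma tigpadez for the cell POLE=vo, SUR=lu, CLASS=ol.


underlying: tigpadez-nes-pu-ik
1. e -> o, i -> u / B C0 _: fires at position(s) 7, 14: tigpadoznespuuk
surface: tigpadoznespuuk


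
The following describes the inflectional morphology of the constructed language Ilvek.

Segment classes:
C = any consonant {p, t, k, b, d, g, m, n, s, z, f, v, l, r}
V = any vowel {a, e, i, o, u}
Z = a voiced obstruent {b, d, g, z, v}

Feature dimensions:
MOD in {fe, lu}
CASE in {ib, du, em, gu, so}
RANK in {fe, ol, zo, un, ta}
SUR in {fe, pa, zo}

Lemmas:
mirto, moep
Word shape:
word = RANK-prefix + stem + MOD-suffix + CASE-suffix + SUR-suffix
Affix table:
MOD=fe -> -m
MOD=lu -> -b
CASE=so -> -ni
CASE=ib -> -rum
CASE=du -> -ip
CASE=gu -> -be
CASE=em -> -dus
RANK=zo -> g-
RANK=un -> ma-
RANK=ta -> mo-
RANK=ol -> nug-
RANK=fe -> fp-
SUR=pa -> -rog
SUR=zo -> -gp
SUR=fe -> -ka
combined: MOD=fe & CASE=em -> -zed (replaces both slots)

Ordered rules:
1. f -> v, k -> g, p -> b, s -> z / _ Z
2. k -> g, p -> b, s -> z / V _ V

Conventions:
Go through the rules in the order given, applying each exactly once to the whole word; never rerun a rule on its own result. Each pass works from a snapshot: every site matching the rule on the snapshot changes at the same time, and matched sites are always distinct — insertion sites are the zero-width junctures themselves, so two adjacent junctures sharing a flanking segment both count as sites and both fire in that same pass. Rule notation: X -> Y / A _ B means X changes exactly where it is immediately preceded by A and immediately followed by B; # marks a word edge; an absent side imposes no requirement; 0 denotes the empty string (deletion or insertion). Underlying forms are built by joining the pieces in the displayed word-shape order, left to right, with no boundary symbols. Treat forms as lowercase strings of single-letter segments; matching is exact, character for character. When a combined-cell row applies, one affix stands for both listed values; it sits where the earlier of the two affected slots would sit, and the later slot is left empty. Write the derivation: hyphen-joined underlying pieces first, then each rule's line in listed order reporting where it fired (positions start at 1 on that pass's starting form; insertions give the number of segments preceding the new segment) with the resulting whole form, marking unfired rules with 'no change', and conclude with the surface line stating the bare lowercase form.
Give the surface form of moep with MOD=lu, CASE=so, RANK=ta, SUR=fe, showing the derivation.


underlying: mo-moep-b-ni-ka
1. f -> v, k -> g, p -> b, s -> z / _ Z: fires at position(s) 6: momoebbnika
2. k -> g, p -> b, s -> z / V _ V: fires at position(s) 10: momoebbniga
surface: momoebbniga


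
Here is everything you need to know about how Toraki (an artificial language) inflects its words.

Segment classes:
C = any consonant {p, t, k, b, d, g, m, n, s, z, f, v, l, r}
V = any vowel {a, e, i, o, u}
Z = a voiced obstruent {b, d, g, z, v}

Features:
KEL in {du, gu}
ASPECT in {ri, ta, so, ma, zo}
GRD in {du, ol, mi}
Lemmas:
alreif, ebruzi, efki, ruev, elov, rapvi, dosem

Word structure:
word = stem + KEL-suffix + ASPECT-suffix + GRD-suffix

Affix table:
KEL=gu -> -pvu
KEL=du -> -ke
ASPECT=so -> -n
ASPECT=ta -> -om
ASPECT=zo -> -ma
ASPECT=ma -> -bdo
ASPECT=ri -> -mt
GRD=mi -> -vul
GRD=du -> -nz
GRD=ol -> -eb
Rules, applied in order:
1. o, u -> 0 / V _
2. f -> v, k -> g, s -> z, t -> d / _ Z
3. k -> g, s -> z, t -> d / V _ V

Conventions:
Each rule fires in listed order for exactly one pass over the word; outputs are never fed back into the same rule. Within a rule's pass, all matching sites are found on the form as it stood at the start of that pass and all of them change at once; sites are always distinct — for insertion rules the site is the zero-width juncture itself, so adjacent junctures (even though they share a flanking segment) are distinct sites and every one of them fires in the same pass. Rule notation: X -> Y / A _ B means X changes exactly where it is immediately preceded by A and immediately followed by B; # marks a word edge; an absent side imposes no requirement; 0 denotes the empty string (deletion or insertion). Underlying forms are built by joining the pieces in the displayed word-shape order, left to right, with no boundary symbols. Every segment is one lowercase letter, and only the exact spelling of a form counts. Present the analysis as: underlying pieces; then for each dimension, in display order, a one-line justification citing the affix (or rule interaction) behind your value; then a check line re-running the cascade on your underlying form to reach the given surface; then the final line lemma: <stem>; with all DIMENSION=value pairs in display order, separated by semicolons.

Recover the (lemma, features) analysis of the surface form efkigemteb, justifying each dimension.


underlying: efki-ke-mt-eb
KEL=du - signalled by the affix -ke
ASPECT=ri - signalled by the affix -mt
GRD=ol - signalled by the affix -eb
check: efkikemteb -> efkikemteb -> efkikemteb -> efkigemteb
lemma: efki; KEL=du; ASPECT=ri; GRD=ol


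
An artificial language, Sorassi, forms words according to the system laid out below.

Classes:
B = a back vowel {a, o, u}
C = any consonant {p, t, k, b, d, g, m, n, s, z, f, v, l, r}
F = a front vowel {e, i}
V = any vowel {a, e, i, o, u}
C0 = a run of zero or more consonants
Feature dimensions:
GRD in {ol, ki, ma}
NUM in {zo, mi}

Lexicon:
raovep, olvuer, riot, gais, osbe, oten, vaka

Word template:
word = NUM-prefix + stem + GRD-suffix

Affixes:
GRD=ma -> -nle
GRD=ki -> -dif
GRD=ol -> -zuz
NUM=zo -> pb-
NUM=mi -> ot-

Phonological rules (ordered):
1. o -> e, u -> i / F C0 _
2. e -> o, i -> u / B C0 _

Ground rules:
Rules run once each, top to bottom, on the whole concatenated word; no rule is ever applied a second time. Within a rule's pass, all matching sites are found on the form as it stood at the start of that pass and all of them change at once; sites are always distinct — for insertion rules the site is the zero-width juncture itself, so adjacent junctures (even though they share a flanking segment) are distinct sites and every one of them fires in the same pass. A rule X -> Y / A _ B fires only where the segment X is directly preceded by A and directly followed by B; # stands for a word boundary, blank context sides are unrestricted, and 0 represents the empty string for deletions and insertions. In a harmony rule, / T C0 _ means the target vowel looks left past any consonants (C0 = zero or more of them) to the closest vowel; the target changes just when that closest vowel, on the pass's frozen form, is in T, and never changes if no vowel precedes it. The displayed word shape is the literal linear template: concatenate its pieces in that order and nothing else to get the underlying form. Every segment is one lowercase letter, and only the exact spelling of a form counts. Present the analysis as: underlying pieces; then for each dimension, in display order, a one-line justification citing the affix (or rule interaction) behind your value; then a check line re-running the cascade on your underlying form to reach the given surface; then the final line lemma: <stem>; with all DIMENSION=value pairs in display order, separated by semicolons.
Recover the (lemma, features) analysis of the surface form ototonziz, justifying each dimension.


underlying: ot-oten-zuz
GRD=ol - signalled by the affix -zuz
NUM=mi - signalled by the affix ot-
check: ototenzuz -> ototenziz -> ototonziz
lemma: oten; GRD=ol; NUM=mi


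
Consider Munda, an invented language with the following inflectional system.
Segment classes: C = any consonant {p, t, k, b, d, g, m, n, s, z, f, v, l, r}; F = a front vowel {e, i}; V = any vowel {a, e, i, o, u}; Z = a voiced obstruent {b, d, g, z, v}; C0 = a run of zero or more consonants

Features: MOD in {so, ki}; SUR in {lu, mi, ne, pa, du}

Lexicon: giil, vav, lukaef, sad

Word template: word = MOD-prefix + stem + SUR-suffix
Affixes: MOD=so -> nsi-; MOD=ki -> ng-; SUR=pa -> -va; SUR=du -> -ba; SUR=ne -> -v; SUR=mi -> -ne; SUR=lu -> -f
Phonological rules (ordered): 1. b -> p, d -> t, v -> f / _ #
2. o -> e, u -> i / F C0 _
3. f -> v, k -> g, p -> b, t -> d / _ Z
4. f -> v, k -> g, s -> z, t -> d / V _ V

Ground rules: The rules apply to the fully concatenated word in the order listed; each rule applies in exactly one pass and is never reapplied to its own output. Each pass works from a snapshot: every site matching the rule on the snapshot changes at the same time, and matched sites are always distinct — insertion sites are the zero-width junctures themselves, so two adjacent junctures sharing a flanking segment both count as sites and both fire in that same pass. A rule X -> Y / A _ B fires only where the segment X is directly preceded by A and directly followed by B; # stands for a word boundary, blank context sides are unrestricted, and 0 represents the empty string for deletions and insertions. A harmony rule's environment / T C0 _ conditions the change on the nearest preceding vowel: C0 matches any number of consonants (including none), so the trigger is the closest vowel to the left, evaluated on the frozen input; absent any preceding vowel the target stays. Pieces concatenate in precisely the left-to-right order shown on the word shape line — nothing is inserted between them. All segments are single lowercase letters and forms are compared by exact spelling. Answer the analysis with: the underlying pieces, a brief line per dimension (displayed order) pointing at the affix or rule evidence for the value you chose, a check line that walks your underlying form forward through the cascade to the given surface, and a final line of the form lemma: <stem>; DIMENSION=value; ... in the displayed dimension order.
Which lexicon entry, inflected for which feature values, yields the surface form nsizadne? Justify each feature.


underlying: nsi-sad-ne
MOD=so - signalled by the affix nsi-
SUR=mi - signalled by the affix -ne
check: nsisadne -> nsisadne -> nsisadne -> nsisadne -> nsizadne
lemma: sad; MOD=so; SUR=mi


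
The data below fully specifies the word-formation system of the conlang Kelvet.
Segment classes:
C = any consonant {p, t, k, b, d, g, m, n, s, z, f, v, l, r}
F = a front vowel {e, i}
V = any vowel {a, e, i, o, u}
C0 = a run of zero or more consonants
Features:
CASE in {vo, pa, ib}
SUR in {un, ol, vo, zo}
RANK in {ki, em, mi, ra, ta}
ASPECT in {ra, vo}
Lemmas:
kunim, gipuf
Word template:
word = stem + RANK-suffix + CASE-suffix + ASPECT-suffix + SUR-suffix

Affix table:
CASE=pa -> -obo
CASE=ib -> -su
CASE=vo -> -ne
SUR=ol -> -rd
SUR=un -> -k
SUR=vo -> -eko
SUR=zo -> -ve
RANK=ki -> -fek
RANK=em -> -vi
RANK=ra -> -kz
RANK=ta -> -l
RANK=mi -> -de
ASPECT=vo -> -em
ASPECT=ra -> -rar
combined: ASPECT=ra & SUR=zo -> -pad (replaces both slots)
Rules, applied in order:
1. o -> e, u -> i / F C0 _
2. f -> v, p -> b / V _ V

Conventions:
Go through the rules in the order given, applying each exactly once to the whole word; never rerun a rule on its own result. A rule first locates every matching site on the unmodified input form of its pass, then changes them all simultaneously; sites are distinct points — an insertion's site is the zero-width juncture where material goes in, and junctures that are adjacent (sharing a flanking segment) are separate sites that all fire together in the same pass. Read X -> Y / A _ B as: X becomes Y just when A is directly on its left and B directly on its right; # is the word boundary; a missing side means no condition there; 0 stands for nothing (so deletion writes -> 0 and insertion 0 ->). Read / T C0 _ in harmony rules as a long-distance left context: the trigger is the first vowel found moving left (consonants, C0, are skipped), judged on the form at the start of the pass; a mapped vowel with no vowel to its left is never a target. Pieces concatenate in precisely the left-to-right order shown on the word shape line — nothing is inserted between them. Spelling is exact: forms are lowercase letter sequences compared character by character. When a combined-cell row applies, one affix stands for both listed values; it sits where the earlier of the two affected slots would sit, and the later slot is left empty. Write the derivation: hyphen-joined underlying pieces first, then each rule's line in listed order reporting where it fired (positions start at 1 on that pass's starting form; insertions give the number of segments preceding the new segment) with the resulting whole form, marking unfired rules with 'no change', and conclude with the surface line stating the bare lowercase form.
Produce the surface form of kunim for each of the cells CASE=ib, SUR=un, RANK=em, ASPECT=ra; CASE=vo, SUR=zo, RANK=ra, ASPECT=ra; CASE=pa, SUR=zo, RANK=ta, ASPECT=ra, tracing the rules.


cell CASE=ib, SUR=un, RANK=em, ASPECT=ra:
underlying: kunim-vi-su-rar-k
1. o -> e, u -> i / F C0 _: fires at position(s) 9: kunimvisirark
2. f -> v, p -> b / V _ V: no change
surface: kunimvisirark

cell CASE=vo, SUR=zo, RANK=ra, ASPECT=ra:
underlying: kunim-kz-ne-pad
1. o -> e, u -> i / F C0 _: no change
2. f -> v, p -> b / V _ V: fires at position(s) 10: kunimkznebad
surface: kunimkznebad

cell CASE=pa, SUR=zo, RANK=ta, ASPECT=ra:
underlying: kunim-l-obo-pad
1. o -> e, u -> i / F C0 _: fires at position(s) 7: kunimlebopad
2. f -> v, p -> b / V _ V: fires at position(s) 10: kunimlebobad
surface: kunimlebobad


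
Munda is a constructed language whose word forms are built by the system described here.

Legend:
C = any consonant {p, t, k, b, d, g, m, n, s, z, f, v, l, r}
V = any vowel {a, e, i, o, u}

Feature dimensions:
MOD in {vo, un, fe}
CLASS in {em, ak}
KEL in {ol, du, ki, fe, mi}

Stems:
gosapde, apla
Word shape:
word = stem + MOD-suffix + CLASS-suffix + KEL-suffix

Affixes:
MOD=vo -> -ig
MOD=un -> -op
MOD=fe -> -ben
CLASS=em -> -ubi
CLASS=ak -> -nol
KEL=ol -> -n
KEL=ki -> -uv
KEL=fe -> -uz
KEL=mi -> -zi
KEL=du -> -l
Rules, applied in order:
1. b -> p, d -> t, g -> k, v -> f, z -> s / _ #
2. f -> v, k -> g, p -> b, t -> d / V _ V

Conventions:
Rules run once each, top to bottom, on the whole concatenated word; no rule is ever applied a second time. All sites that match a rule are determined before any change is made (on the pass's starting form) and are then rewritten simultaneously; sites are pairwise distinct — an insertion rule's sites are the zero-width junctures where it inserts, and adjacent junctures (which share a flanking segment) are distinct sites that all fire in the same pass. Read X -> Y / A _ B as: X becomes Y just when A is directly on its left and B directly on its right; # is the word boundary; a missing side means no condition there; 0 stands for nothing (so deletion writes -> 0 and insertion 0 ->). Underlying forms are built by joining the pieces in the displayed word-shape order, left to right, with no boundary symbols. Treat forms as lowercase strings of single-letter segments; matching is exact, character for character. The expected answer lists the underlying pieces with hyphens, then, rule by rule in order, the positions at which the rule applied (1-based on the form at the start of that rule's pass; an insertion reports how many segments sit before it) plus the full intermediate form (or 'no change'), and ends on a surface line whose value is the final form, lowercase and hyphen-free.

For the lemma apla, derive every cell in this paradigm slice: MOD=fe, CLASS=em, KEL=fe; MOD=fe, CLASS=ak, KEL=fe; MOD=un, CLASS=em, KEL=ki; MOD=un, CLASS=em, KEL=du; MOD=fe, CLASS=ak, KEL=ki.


cell MOD=fe, CLASS=em, KEL=fe:
underlying: apla-ben-ubi-uz
1. b -> p, d -> t, g -> k, v -> f, z -> s / _ #: fires at position(s) 12: aplabenubius
2. f -> v, k -> g, p -> b, t -> d / V _ V: no change
surface: aplabenubius

cell MOD=fe, CLASS=ak, KEL=fe:
underlying: apla-ben-nol-uz
1. b -> p, d -> t, g -> k, v -> f, z -> s / _ #: fires at position(s) 12: aplabennolus
2. f -> v, k -> g, p -> b, t -> d / V _ V: no change
surface: aplabennolus

cell MOD=un, CLASS=em, KEL=ki:
underlying: apla-op-ubi-uv
1. b -> p, d -> t, g -> k, v -> f, z -> s / _ #: fires at position(s) 11: aplaopubiuf
2. f -> v, k -> g, p -> b, t -> d / V _ V: fires at position(s) 6: aplaobubiuf
surface: aplaobubiuf

cell MOD=un, CLASS=em, KEL=du:
underlying: apla-op-ubi-l
1. b -> p, d -> t, g -> k, v -> f, z -> s / _ #: no change
2. f -> v, k -> g, p -> b, t -> d / V _ V: fires at position(s) 6: aplaobubil
surface: aplaobubil

cell MOD=fe, CLASS=ak, KEL=ki:
underlying: apla-ben-nol-uv
1. b -> p, d -> t, g -> k, v -> f, z -> s / _ #: fires at position(s) 12: aplabennoluf
2. f -> v, k -> g, p -> b, t -> d / V _ V: no change
surface: aplabennoluf


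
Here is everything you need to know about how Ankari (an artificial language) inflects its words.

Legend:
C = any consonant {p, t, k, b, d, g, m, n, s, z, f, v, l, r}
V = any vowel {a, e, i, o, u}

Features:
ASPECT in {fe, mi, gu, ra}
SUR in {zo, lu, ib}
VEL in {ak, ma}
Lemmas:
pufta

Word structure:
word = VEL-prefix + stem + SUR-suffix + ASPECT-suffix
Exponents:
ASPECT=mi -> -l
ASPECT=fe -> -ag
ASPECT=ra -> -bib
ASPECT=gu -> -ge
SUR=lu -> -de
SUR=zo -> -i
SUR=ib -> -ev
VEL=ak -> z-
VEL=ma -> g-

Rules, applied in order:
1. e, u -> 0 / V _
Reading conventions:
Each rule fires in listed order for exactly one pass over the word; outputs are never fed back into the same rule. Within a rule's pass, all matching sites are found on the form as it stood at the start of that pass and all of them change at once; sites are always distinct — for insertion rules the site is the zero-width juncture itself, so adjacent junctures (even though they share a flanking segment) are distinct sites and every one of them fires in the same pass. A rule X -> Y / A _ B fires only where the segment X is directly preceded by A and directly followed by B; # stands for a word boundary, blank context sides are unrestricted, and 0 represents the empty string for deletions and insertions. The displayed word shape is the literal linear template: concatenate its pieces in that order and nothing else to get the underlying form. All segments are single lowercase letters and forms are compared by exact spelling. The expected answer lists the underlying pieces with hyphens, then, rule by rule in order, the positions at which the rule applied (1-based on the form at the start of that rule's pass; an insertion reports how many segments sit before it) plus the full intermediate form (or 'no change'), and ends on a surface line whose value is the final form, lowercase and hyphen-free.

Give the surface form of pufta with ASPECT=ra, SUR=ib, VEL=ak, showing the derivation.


underlying: z-pufta-ev-bib
1. e, u -> 0 / V _: fires at position(s) 7: zpuftavbib
surface: zpuftavbib


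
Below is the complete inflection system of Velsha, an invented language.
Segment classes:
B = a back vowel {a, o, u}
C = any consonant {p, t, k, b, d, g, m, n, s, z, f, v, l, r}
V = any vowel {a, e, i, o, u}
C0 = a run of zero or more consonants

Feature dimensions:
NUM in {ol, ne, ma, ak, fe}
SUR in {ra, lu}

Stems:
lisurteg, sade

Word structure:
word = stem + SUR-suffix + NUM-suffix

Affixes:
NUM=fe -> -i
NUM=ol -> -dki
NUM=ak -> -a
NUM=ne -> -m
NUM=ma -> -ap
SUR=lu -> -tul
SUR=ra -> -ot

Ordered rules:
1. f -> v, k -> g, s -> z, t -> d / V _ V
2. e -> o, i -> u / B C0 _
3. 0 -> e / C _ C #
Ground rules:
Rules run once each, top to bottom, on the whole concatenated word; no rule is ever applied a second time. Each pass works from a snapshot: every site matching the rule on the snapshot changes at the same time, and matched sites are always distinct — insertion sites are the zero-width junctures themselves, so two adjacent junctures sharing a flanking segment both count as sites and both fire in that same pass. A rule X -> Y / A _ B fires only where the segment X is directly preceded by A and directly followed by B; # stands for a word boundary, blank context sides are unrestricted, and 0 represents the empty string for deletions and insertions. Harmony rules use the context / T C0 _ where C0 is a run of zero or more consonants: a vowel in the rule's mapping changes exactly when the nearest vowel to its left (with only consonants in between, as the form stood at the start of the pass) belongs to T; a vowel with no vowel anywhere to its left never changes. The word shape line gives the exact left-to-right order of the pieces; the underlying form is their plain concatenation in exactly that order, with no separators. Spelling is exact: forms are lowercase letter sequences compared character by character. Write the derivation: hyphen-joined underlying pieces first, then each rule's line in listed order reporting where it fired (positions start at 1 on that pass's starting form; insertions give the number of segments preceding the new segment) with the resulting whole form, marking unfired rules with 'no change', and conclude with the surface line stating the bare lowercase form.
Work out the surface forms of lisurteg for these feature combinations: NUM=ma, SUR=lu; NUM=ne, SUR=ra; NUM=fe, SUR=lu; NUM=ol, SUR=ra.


cell NUM=ma, SUR=lu:
underlying: lisurteg-tul-ap
1. f -> v, k -> g, s -> z, t -> d / V _ V: fires at position(s) 3: lizurtegtulap
2. e -> o, i -> u / B C0 _: fires at position(s) 7: lizurtogtulap
3. 0 -> e / C _ C #: no change
surface: lizurtogtulap

cell NUM=ne, SUR=ra:
underlying: lisurteg-ot-m
1. f -> v, k -> g, s -> z, t -> d / V _ V: fires at position(s) 3: lizurtegotm
2. e -> o, i -> u / B C0 _: fires at position(s) 7: lizurtogotm
3. 0 -> e / C _ C #: inserts after position(s) 10: lizurtogotem
surface: lizurtogotem

cell NUM=fe, SUR=lu:
underlying: lisurteg-tul-i
1. f -> v, k -> g, s -> z, t -> d / V _ V: fires at position(s) 3: lizurtegtuli
2. e -> o, i -> u / B C0 _: fires at position(s) 7, 12: lizurtogtulu
3. 0 -> e / C _ C #: no change
surface: lizurtogtulu

cell NUM=ol, SUR=ra:
underlying: lisurteg-ot-dki
1. f -> v, k -> g, s -> z, t -> d / V _ V: fires at position(s) 3: lizurtegotdki
2. e -> o, i -> u / B C0 _: fires at position(s) 7, 13: lizurtogotdku
3. 0 -> e / C _ C #: no change
surface: lizurtogotdku
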